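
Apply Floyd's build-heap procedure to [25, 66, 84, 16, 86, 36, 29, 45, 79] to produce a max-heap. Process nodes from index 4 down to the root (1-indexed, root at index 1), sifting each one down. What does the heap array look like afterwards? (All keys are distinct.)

[86, 79, 84, 45, 66, 36, 29, 25, 16]

sift down from index 4:
  16 vs larger child 79 at index 9, swap → [25, 66, 84, 79, 86, 36, 29, 45, 16]
sift down from index 3: already satisfies heap property
sift down from index 2:
  66 vs larger child 86 at index 5, swap → [25, 86, 84, 79, 66, 36, 29, 45, 16]
sift down from index 1:
  25 vs larger child 86 at index 2, swap → [86, 25, 84, 79, 66, 36, 29, 45, 16]
  25 vs larger child 79 at index 4, swap → [86, 79, 84, 25, 66, 36, 29, 45, 16]
  25 vs larger child 45 at index 8, swap → [86, 79, 84, 45, 66, 36, 29, 25, 16]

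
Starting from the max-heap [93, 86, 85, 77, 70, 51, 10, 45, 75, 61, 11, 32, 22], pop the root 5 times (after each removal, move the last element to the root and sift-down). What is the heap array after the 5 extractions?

[70, 61, 51, 45, 22, 32, 10, 11]

extract-max #1 returns 93:
  remove root 93; move last element 22 to root → [22, 86, 85, 77, 70, 51, 10, 45, 75, 61, 11, 32]
  22 vs larger child 86 at index 1, swap → [86, 22, 85, 77, 70, 51, 10, 45, 75, 61, 11, 32]
  22 vs larger child 77 at index 3, swap → [86, 77, 85, 22, 70, 51, 10, 45, 75, 61, 11, 32]
  22 vs larger child 75 at index 8, swap → [86, 77, 85, 75, 70, 51, 10, 45, 22, 61, 11, 32]
extract-max #2 returns 86:
  remove root 86; move last element 32 to root → [32, 77, 85, 75, 70, 51, 10, 45, 22, 61, 11]
  32 vs larger child 85 at index 2, swap → [85, 77, 32, 75, 70, 51, 10, 45, 22, 61, 11]
  32 vs larger child 51 at index 5, swap → [85, 77, 51, 75, 70, 32, 10, 45, 22, 61, 11]
extract-max #3 returns 85:
  remove root 85; move last element 11 to root → [11, 77, 51, 75, 70, 32, 10, 45, 22, 61]
  11 vs larger child 77 at index 1, swap → [77, 11, 51, 75, 70, 32, 10, 45, 22, 61]
  11 vs larger child 75 at index 3, swap → [77, 75, 51, 11, 70, 32, 10, 45, 22, 61]
  11 vs larger child 45 at index 7, swap → [77, 75, 51, 45, 70, 32, 10, 11, 22, 61]
extract-max #4 returns 77:
  remove root 77; move last element 61 to root → [61, 75, 51, 45, 70, 32, 10, 11, 22]
  61 vs larger child 75 at index 1, swap → [75, 61, 51, 45, 70, 32, 10, 11, 22]
  61 vs larger child 70 at index 4, swap → [75, 70, 51, 45, 61, 32, 10, 11, 22]
extract-max #5 returns 75:
  remove root 75; move last element 22 to root → [22, 70, 51, 45, 61, 32, 10, 11]
  22 vs larger child 70 at index 1, swap → [70, 22, 51, 45, 61, 32, 10, 11]
  22 vs larger child 61 at index 4, swap → [70, 61, 51, 45, 22, 32, 10, 11]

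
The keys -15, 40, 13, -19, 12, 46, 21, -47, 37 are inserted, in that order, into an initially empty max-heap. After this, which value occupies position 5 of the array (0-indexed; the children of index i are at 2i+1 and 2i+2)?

Insert -15:
  append -15 at index 0 → [-15] (no swap needed)
Insert 40:
  append 40 at index 1 → [-15, 40]
  40 > parent -15 at index 0, swap → [40, -15]
Insert 13:
  append 13 at index 2 → [40, -15, 13] (no swap needed)
Insert -19:
  append -19 at index 3 → [40, -15, 13, -19] (no swap needed)
Insert 12:
  append 12 at index 4 → [40, -15, 13, -19, 12]
  12 > parent -15 at index 1, swap → [40, 12, 13, -19, -15]
Insert 46:
  append 46 at index 5 → [40, 12, 13, -19, -15, 46]
  46 > parent 13 at index 2, swap → [40, 12, 46, -19, -15, 13]
  46 > parent 40 at index 0, swap → [46, 12, 40, -19, -15, 13]
Insert 21:
  append 21 at index 6 → [46, 12, 40, -19, -15, 13, 21] (no swap needed)
Insert -47:
  append -47 at index 7 → [46, 12, 40, -19, -15, 13, 21, -47] (no swap needed)
Insert 37:
  append 37 at index 8 → [46, 12, 40, -19, -15, 13, 21, -47, 37]
  37 > parent -19 at index 3, swap → [46, 12, 40, 37, -15, 13, 21, -47, -19]
  37 > parent 12 at index 1, swap → [46, 37, 40, 12, -15, 13, 21, -47, -19]
resulting array: [46, 37, 40, 12, -15, 13, 21, -47, -19]

13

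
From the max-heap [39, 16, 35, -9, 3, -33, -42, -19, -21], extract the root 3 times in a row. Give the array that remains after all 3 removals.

[3, -9, -21, -42, -19, -33]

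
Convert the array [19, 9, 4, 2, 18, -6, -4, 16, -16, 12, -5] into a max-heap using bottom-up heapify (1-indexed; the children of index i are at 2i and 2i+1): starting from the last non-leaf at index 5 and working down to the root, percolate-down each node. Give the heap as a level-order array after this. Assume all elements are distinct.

sift down from index 5: already satisfies heap property
sift down from index 4:
  2 vs larger child 16 at index 8, swap → [19, 9, 4, 16, 18, -6, -4, 2, -16, 12, -5]
sift down from index 3: already satisfies heap property
sift down from index 2:
  9 vs larger child 18 at index 5, swap → [19, 18, 4, 16, 9, -6, -4, 2, -16, 12, -5]
  9 vs larger child 12 at index 10, swap → [19, 18, 4, 16, 12, -6, -4, 2, -16, 9, -5]
sift down from index 1: already satisfies heap property

[19, 18, 4, 16, 12, -6, -4, 2, -16, 9, -5]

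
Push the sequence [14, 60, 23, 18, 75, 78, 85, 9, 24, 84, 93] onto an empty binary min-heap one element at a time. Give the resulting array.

Insert 14:
  append 14 at index 0 → [14] (no swap needed)
Insert 60:
  append 60 at index 1 → [14, 60] (no swap needed)
Insert 23:
  append 23 at index 2 → [14, 60, 23] (no swap needed)
Insert 18:
  append 18 at index 3 → [14, 60, 23, 18]
  18 < parent 60 at index 1, swap → [14, 18, 23, 60]
Insert 75:
  append 75 at index 4 → [14, 18, 23, 60, 75] (no swap needed)
Insert 78:
  append 78 at index 5 → [14, 18, 23, 60, 75, 78] (no swap needed)
Insert 85:
  append 85 at index 6 → [14, 18, 23, 60, 75, 78, 85] (no swap needed)
Insert 9:
  append 9 at index 7 → [14, 18, 23, 60, 75, 78, 85, 9]
  9 < parent 60 at index 3, swap → [14, 18, 23, 9, 75, 78, 85, 60]
  9 < parent 18 at index 1, swap → [14, 9, 23, 18, 75, 78, 85, 60]
  9 < parent 14 at index 0, swap → [9, 14, 23, 18, 75, 78, 85, 60]
Insert 24:
  append 24 at index 8 → [9, 14, 23, 18, 75, 78, 85, 60, 24] (no swap needed)
Insert 84:
  append 84 at index 9 → [9, 14, 23, 18, 75, 78, 85, 60, 24, 84] (no swap needed)
Insert 93:
  append 93 at index 10 → [9, 14, 23, 18, 75, 78, 85, 60, 24, 84, 93] (no swap needed)

[9, 14, 23, 18, 75, 78, 85, 60, 24, 84, 93]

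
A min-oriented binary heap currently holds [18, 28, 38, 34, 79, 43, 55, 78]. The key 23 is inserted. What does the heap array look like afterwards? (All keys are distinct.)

[18, 23, 38, 28, 79, 43, 55, 78, 34]

append 23 at index 8 → [18, 28, 38, 34, 79, 43, 55, 78, 23]
23 < parent 34 at index 3, swap → [18, 28, 38, 23, 79, 43, 55, 78, 34]
23 < parent 28 at index 1, swap → [18, 23, 38, 28, 79, 43, 55, 78, 34]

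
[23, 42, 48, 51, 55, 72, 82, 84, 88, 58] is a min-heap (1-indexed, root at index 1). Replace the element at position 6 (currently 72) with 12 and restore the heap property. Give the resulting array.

[12, 42, 23, 51, 55, 48, 82, 84, 88, 58]

set index 6 from 72 to 12 → [23, 42, 48, 51, 55, 12, 82, 84, 88, 58]
12 < parent 48 at index 3, swap → [23, 42, 12, 51, 55, 48, 82, 84, 88, 58]
12 < parent 23 at index 1, swap → [12, 42, 23, 51, 55, 48, 82, 84, 88, 58]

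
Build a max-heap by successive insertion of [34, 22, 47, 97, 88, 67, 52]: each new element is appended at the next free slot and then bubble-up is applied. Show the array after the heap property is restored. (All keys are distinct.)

Insert 34:
  append 34 at index 0 → [34] (no swap needed)
Insert 22:
  append 22 at index 1 → [34, 22] (no swap needed)
Insert 47:
  append 47 at index 2 → [34, 22, 47]
  47 > parent 34 at index 0, swap → [47, 22, 34]
Insert 97:
  append 97 at index 3 → [47, 22, 34, 97]
  97 > parent 22 at index 1, swap → [47, 97, 34, 22]
  97 > parent 47 at index 0, swap → [97, 47, 34, 22]
Insert 88:
  append 88 at index 4 → [97, 47, 34, 22, 88]
  88 > parent 47 at index 1, swap → [97, 88, 34, 22, 47]
Insert 67:
  append 67 at index 5 → [97, 88, 34, 22, 47, 67]
  67 > parent 34 at index 2, swap → [97, 88, 67, 22, 47, 34]
Insert 52:
  append 52 at index 6 → [97, 88, 67, 22, 47, 34, 52] (no swap needed)

[97, 88, 67, 22, 47, 34, 52]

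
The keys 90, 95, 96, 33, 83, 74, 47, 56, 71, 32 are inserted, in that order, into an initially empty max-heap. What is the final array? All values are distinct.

Insert 90:
  append 90 at index 0 → [90] (no swap needed)
Insert 95:
  append 95 at index 1 → [90, 95]
  95 > parent 90 at index 0, swap → [95, 90]
Insert 96:
  append 96 at index 2 → [95, 90, 96]
  96 > parent 95 at index 0, swap → [96, 90, 95]
Insert 33:
  append 33 at index 3 → [96, 90, 95, 33] (no swap needed)
Insert 83:
  append 83 at index 4 → [96, 90, 95, 33, 83] (no swap needed)
Insert 74:
  append 74 at index 5 → [96, 90, 95, 33, 83, 74] (no swap needed)
Insert 47:
  append 47 at index 6 → [96, 90, 95, 33, 83, 74, 47] (no swap needed)
Insert 56:
  append 56 at index 7 → [96, 90, 95, 33, 83, 74, 47, 56]
  56 > parent 33 at index 3, swap → [96, 90, 95, 56, 83, 74, 47, 33]
Insert 71:
  append 71 at index 8 → [96, 90, 95, 56, 83, 74, 47, 33, 71]
  71 > parent 56 at index 3, swap → [96, 90, 95, 71, 83, 74, 47, 33, 56]
Insert 32:
  append 32 at index 9 → [96, 90, 95, 71, 83, 74, 47, 33, 56, 32] (no swap needed)

[96, 90, 95, 71, 83, 74, 47, 33, 56, 32]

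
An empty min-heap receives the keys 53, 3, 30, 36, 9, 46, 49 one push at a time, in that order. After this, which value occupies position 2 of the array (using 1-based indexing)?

Insert 53:
  append 53 at index 1 → [53] (no swap needed)
Insert 3:
  append 3 at index 2 → [53, 3]
  3 < parent 53 at index 1, swap → [3, 53]
Insert 30:
  append 30 at index 3 → [3, 53, 30] (no swap needed)
Insert 36:
  append 36 at index 4 → [3, 53, 30, 36]
  36 < parent 53 at index 2, swap → [3, 36, 30, 53]
Insert 9:
  append 9 at index 5 → [3, 36, 30, 53, 9]
  9 < parent 36 at index 2, swap → [3, 9, 30, 53, 36]
Insert 46:
  append 46 at index 6 → [3, 9, 30, 53, 36, 46] (no swap needed)
Insert 49:
  append 49 at index 7 → [3, 9, 30, 53, 36, 46, 49] (no swap needed)
resulting array: [3, 9, 30, 53, 36, 46, 49]

9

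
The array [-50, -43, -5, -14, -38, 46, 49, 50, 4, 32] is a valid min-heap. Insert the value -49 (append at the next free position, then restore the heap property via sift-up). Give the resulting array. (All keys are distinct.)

[-50, -49, -5, -14, -43, 46, 49, 50, 4, 32, -38]

append -49 at index 10 → [-50, -43, -5, -14, -38, 46, 49, 50, 4, 32, -49]
-49 < parent -38 at index 4, swap → [-50, -43, -5, -14, -49, 46, 49, 50, 4, 32, -38]
-49 < parent -43 at index 1, swap → [-50, -49, -5, -14, -43, 46, 49, 50, 4, 32, -38]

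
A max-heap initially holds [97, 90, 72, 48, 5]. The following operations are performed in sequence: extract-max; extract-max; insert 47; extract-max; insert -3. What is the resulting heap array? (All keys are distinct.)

extract-max → returns 97:
  remove root 97; move last element 5 to root → [5, 90, 72, 48]
  5 vs larger child 90 at index 1, swap → [90, 5, 72, 48]
  5 vs only child 48 at index 3, swap → [90, 48, 72, 5]
extract-max → returns 90:
  remove root 90; move last element 5 to root → [5, 48, 72]
  5 vs larger child 72 at index 2, swap → [72, 48, 5]
insert 47:
  append 47 at index 3 → [72, 48, 5, 47] (no swap needed)
extract-max → returns 72:
  remove root 72; move last element 47 to root → [47, 48, 5]
  47 vs larger child 48 at index 1, swap → [48, 47, 5]
insert -3:
  append -3 at index 3 → [48, 47, 5, -3] (no swap needed)

[48, 47, 5, -3]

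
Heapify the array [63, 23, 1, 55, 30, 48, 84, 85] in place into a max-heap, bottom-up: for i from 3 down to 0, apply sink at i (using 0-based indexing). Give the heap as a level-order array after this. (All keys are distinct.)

[85, 63, 84, 55, 30, 48, 1, 23]

sift down from index 3:
  55 vs only child 85 at index 7, swap → [63, 23, 1, 85, 30, 48, 84, 55]
sift down from index 2:
  1 vs larger child 84 at index 6, swap → [63, 23, 84, 85, 30, 48, 1, 55]
sift down from index 1:
  23 vs larger child 85 at index 3, swap → [63, 85, 84, 23, 30, 48, 1, 55]
  23 vs only child 55 at index 7, swap → [63, 85, 84, 55, 30, 48, 1, 23]
sift down from index 0:
  63 vs larger child 85 at index 1, swap → [85, 63, 84, 55, 30, 48, 1, 23]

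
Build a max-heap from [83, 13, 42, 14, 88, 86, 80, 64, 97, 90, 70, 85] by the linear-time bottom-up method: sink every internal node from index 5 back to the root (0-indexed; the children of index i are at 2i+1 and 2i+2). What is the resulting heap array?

sift down from index 5: already satisfies heap property
sift down from index 4:
  88 vs larger child 90 at index 9, swap → [83, 13, 42, 14, 90, 86, 80, 64, 97, 88, 70, 85]
sift down from index 3:
  14 vs larger child 97 at index 8, swap → [83, 13, 42, 97, 90, 86, 80, 64, 14, 88, 70, 85]
sift down from index 2:
  42 vs larger child 86 at index 5, swap → [83, 13, 86, 97, 90, 42, 80, 64, 14, 88, 70, 85]
  42 vs only child 85 at index 11, swap → [83, 13, 86, 97, 90, 85, 80, 64, 14, 88, 70, 42]
sift down from index 1:
  13 vs larger child 97 at index 3, swap → [83, 97, 86, 13, 90, 85, 80, 64, 14, 88, 70, 42]
  13 vs larger child 64 at index 7, swap → [83, 97, 86, 64, 90, 85, 80, 13, 14, 88, 70, 42]
sift down from index 0:
  83 vs larger child 97 at index 1, swap → [97, 83, 86, 64, 90, 85, 80, 13, 14, 88, 70, 42]
  83 vs larger child 90 at index 4, swap → [97, 90, 86, 64, 83, 85, 80, 13, 14, 88, 70, 42]
  83 vs larger child 88 at index 9, swap → [97, 90, 86, 64, 88, 85, 80, 13, 14, 83, 70, 42]

[97, 90, 86, 64, 88, 85, 80, 13, 14, 83, 70, 42]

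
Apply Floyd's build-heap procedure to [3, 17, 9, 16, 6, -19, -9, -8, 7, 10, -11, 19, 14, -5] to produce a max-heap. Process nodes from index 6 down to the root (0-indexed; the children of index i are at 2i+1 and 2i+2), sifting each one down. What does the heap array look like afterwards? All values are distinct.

[19, 17, 14, 16, 10, 9, -5, -8, 7, 6, -11, -19, 3, -9]

sift down from index 6:
  -9 vs only child -5 at index 13, swap → [3, 17, 9, 16, 6, -19, -5, -8, 7, 10, -11, 19, 14, -9]
sift down from index 5:
  -19 vs larger child 19 at index 11, swap → [3, 17, 9, 16, 6, 19, -5, -8, 7, 10, -11, -19, 14, -9]
sift down from index 4:
  6 vs larger child 10 at index 9, swap → [3, 17, 9, 16, 10, 19, -5, -8, 7, 6, -11, -19, 14, -9]
sift down from index 3: already satisfies heap property
sift down from index 2:
  9 vs larger child 19 at index 5, swap → [3, 17, 19, 16, 10, 9, -5, -8, 7, 6, -11, -19, 14, -9]
  9 vs larger child 14 at index 12, swap → [3, 17, 19, 16, 10, 14, -5, -8, 7, 6, -11, -19, 9, -9]
sift down from index 1: already satisfies heap property
sift down from index 0:
  3 vs larger child 19 at index 2, swap → [19, 17, 3, 16, 10, 14, -5, -8, 7, 6, -11, -19, 9, -9]
  3 vs larger child 14 at index 5, swap → [19, 17, 14, 16, 10, 3, -5, -8, 7, 6, -11, -19, 9, -9]
  3 vs larger child 9 at index 12, swap → [19, 17, 14, 16, 10, 9, -5, -8, 7, 6, -11, -19, 3, -9]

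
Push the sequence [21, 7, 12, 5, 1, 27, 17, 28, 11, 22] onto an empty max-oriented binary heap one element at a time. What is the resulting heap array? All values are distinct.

[28, 27, 21, 11, 22, 12, 17, 5, 7, 1]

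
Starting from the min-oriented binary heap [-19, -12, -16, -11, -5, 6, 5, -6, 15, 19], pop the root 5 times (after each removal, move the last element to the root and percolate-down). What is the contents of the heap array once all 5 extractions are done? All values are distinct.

[-5, 6, 5, 15, 19]

extract-min #1 returns -19:
  remove root -19; move last element 19 to root → [19, -12, -16, -11, -5, 6, 5, -6, 15]
  19 vs smaller child -16 at index 2, swap → [-16, -12, 19, -11, -5, 6, 5, -6, 15]
  19 vs smaller child 5 at index 6, swap → [-16, -12, 5, -11, -5, 6, 19, -6, 15]
extract-min #2 returns -16:
  remove root -16; move last element 15 to root → [15, -12, 5, -11, -5, 6, 19, -6]
  15 vs smaller child -12 at index 1, swap → [-12, 15, 5, -11, -5, 6, 19, -6]
  15 vs smaller child -11 at index 3, swap → [-12, -11, 5, 15, -5, 6, 19, -6]
  15 vs only child -6 at index 7, swap → [-12, -11, 5, -6, -5, 6, 19, 15]
extract-min #3 returns -12:
  remove root -12; move last element 15 to root → [15, -11, 5, -6, -5, 6, 19]
  15 vs smaller child -11 at index 1, swap → [-11, 15, 5, -6, -5, 6, 19]
  15 vs smaller child -6 at index 3, swap → [-11, -6, 5, 15, -5, 6, 19]
extract-min #4 returns -11:
  remove root -11; move last element 19 to root → [19, -6, 5, 15, -5, 6]
  19 vs smaller child -6 at index 1, swap → [-6, 19, 5, 15, -5, 6]
  19 vs smaller child -5 at index 4, swap → [-6, -5, 5, 15, 19, 6]
extract-min #5 returns -6:
  remove root -6; move last element 6 to root → [6, -5, 5, 15, 19]
  6 vs smaller child -5 at index 1, swap → [-5, 6, 5, 15, 19]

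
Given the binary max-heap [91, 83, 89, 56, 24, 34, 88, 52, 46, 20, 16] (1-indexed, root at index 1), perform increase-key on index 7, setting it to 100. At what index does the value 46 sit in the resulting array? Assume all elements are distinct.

9

set index 7 from 88 to 100 → [91, 83, 89, 56, 24, 34, 100, 52, 46, 20, 16]
100 > parent 89 at index 3, swap → [91, 83, 100, 56, 24, 34, 89, 52, 46, 20, 16]
100 > parent 91 at index 1, swap → [100, 83, 91, 56, 24, 34, 89, 52, 46, 20, 16]
resulting array: [100, 83, 91, 56, 24, 34, 89, 52, 46, 20, 16]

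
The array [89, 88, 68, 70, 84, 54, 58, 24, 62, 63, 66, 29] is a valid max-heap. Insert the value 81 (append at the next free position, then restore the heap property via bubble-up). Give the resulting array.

[89, 88, 81, 70, 84, 68, 58, 24, 62, 63, 66, 29, 54]

append 81 at index 12 → [89, 88, 68, 70, 84, 54, 58, 24, 62, 63, 66, 29, 81]
81 > parent 54 at index 5, swap → [89, 88, 68, 70, 84, 81, 58, 24, 62, 63, 66, 29, 54]
81 > parent 68 at index 2, swap → [89, 88, 81, 70, 84, 68, 58, 24, 62, 63, 66, 29, 54]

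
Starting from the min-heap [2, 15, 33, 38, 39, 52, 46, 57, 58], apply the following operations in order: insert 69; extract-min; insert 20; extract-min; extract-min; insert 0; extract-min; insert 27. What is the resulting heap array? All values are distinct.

[27, 33, 46, 38, 39, 52, 58, 69, 57]

insert 69:
  append 69 at index 9 → [2, 15, 33, 38, 39, 52, 46, 57, 58, 69] (no swap needed)
extract-min → returns 2:
  remove root 2; move last element 69 to root → [69, 15, 33, 38, 39, 52, 46, 57, 58]
  69 vs smaller child 15 at index 1, swap → [15, 69, 33, 38, 39, 52, 46, 57, 58]
  69 vs smaller child 38 at index 3, swap → [15, 38, 33, 69, 39, 52, 46, 57, 58]
  69 vs smaller child 57 at index 7, swap → [15, 38, 33, 57, 39, 52, 46, 69, 58]
insert 20:
  append 20 at index 9 → [15, 38, 33, 57, 39, 52, 46, 69, 58, 20]
  20 < parent 39 at index 4, swap → [15, 38, 33, 57, 20, 52, 46, 69, 58, 39]
  20 < parent 38 at index 1, swap → [15, 20, 33, 57, 38, 52, 46, 69, 58, 39]
extract-min → returns 15:
  remove root 15; move last element 39 to root → [39, 20, 33, 57, 38, 52, 46, 69, 58]
  39 vs smaller child 20 at index 1, swap → [20, 39, 33, 57, 38, 52, 46, 69, 58]
  39 vs smaller child 38 at index 4, swap → [20, 38, 33, 57, 39, 52, 46, 69, 58]
extract-min → returns 20:
  remove root 20; move last element 58 to root → [58, 38, 33, 57, 39, 52, 46, 69]
  58 vs smaller child 33 at index 2, swap → [33, 38, 58, 57, 39, 52, 46, 69]
  58 vs smaller child 46 at index 6, swap → [33, 38, 46, 57, 39, 52, 58, 69]
insert 0:
  append 0 at index 8 → [33, 38, 46, 57, 39, 52, 58, 69, 0]
  0 < parent 57 at index 3, swap → [33, 38, 46, 0, 39, 52, 58, 69, 57]
  0 < parent 38 at index 1, swap → [33, 0, 46, 38, 39, 52, 58, 69, 57]
  0 < parent 33 at index 0, swap → [0, 33, 46, 38, 39, 52, 58, 69, 57]
extract-min → returns 0:
  remove root 0; move last element 57 to root → [57, 33, 46, 38, 39, 52, 58, 69]
  57 vs smaller child 33 at index 1, swap → [33, 57, 46, 38, 39, 52, 58, 69]
  57 vs smaller child 38 at index 3, swap → [33, 38, 46, 57, 39, 52, 58, 69]
insert 27:
  append 27 at index 8 → [33, 38, 46, 57, 39, 52, 58, 69, 27]
  27 < parent 57 at index 3, swap → [33, 38, 46, 27, 39, 52, 58, 69, 57]
  27 < parent 38 at index 1, swap → [33, 27, 46, 38, 39, 52, 58, 69, 57]
  27 < parent 33 at index 0, swap → [27, 33, 46, 38, 39, 52, 58, 69, 57]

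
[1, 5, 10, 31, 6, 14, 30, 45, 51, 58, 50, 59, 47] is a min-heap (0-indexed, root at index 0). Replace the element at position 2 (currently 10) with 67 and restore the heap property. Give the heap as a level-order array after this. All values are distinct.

[1, 5, 14, 31, 6, 47, 30, 45, 51, 58, 50, 59, 67]

set index 2 from 10 to 67 → [1, 5, 67, 31, 6, 14, 30, 45, 51, 58, 50, 59, 47]
67 vs smaller child 14 at index 5, swap → [1, 5, 14, 31, 6, 67, 30, 45, 51, 58, 50, 59, 47]
67 vs smaller child 47 at index 12, swap → [1, 5, 14, 31, 6, 47, 30, 45, 51, 58, 50, 59, 67]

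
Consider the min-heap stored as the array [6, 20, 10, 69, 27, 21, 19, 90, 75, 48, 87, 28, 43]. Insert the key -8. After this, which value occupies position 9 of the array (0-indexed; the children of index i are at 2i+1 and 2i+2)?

48

append -8 at index 13 → [6, 20, 10, 69, 27, 21, 19, 90, 75, 48, 87, 28, 43, -8]
-8 < parent 19 at index 6, swap → [6, 20, 10, 69, 27, 21, -8, 90, 75, 48, 87, 28, 43, 19]
-8 < parent 10 at index 2, swap → [6, 20, -8, 69, 27, 21, 10, 90, 75, 48, 87, 28, 43, 19]
-8 < parent 6 at index 0, swap → [-8, 20, 6, 69, 27, 21, 10, 90, 75, 48, 87, 28, 43, 19]
resulting array: [-8, 20, 6, 69, 27, 21, 10, 90, 75, 48, 87, 28, 43, 19]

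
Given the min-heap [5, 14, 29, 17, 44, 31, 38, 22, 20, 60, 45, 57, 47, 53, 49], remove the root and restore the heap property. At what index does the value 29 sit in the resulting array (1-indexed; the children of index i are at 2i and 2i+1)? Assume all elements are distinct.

remove root 5; move last element 49 to root → [49, 14, 29, 17, 44, 31, 38, 22, 20, 60, 45, 57, 47, 53]
49 vs smaller child 14 at index 2, swap → [14, 49, 29, 17, 44, 31, 38, 22, 20, 60, 45, 57, 47, 53]
49 vs smaller child 17 at index 4, swap → [14, 17, 29, 49, 44, 31, 38, 22, 20, 60, 45, 57, 47, 53]
49 vs smaller child 20 at index 9, swap → [14, 17, 29, 20, 44, 31, 38, 22, 49, 60, 45, 57, 47, 53]
resulting array: [14, 17, 29, 20, 44, 31, 38, 22, 49, 60, 45, 57, 47, 53]

3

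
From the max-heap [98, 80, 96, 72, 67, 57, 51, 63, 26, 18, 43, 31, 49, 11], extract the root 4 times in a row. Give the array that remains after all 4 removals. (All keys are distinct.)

[67, 63, 57, 31, 43, 49, 51, 11, 26, 18]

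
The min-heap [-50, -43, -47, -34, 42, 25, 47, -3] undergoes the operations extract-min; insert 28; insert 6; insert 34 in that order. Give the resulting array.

extract-min → returns -50:
  remove root -50; move last element -3 to root → [-3, -43, -47, -34, 42, 25, 47]
  -3 vs smaller child -47 at index 2, swap → [-47, -43, -3, -34, 42, 25, 47]
insert 28:
  append 28 at index 7 → [-47, -43, -3, -34, 42, 25, 47, 28] (no swap needed)
insert 6:
  append 6 at index 8 → [-47, -43, -3, -34, 42, 25, 47, 28, 6] (no swap needed)
insert 34:
  append 34 at index 9 → [-47, -43, -3, -34, 42, 25, 47, 28, 6, 34]
  34 < parent 42 at index 4, swap → [-47, -43, -3, -34, 34, 25, 47, 28, 6, 42]

[-47, -43, -3, -34, 34, 25, 47, 28, 6, 42]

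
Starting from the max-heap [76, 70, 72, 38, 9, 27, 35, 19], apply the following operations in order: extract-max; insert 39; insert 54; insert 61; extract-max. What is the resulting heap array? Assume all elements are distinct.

[70, 61, 35, 54, 9, 27, 19, 38, 39]

extract-max → returns 76:
  remove root 76; move last element 19 to root → [19, 70, 72, 38, 9, 27, 35]
  19 vs larger child 72 at index 2, swap → [72, 70, 19, 38, 9, 27, 35]
  19 vs larger child 35 at index 6, swap → [72, 70, 35, 38, 9, 27, 19]
insert 39:
  append 39 at index 7 → [72, 70, 35, 38, 9, 27, 19, 39]
  39 > parent 38 at index 3, swap → [72, 70, 35, 39, 9, 27, 19, 38]
insert 54:
  append 54 at index 8 → [72, 70, 35, 39, 9, 27, 19, 38, 54]
  54 > parent 39 at index 3, swap → [72, 70, 35, 54, 9, 27, 19, 38, 39]
insert 61:
  append 61 at index 9 → [72, 70, 35, 54, 9, 27, 19, 38, 39, 61]
  61 > parent 9 at index 4, swap → [72, 70, 35, 54, 61, 27, 19, 38, 39, 9]
extract-max → returns 72:
  remove root 72; move last element 9 to root → [9, 70, 35, 54, 61, 27, 19, 38, 39]
  9 vs larger child 70 at index 1, swap → [70, 9, 35, 54, 61, 27, 19, 38, 39]
  9 vs larger child 61 at index 4, swap → [70, 61, 35, 54, 9, 27, 19, 38, 39]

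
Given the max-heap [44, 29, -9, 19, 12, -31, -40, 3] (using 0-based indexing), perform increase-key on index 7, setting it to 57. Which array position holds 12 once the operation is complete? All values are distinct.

4

set index 7 from 3 to 57 → [44, 29, -9, 19, 12, -31, -40, 57]
57 > parent 19 at index 3, swap → [44, 29, -9, 57, 12, -31, -40, 19]
57 > parent 29 at index 1, swap → [44, 57, -9, 29, 12, -31, -40, 19]
57 > parent 44 at index 0, swap → [57, 44, -9, 29, 12, -31, -40, 19]
resulting array: [57, 44, -9, 29, 12, -31, -40, 19]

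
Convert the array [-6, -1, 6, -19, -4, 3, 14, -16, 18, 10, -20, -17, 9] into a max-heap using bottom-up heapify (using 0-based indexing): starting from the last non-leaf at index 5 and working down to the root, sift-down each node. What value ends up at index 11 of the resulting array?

sift down from index 5:
  3 vs larger child 9 at index 12, swap → [-6, -1, 6, -19, -4, 9, 14, -16, 18, 10, -20, -17, 3]
sift down from index 4:
  -4 vs larger child 10 at index 9, swap → [-6, -1, 6, -19, 10, 9, 14, -16, 18, -4, -20, -17, 3]
sift down from index 3:
  -19 vs larger child 18 at index 8, swap → [-6, -1, 6, 18, 10, 9, 14, -16, -19, -4, -20, -17, 3]
sift down from index 2:
  6 vs larger child 14 at index 6, swap → [-6, -1, 14, 18, 10, 9, 6, -16, -19, -4, -20, -17, 3]
sift down from index 1:
  -1 vs larger child 18 at index 3, swap → [-6, 18, 14, -1, 10, 9, 6, -16, -19, -4, -20, -17, 3]
sift down from index 0:
  -6 vs larger child 18 at index 1, swap → [18, -6, 14, -1, 10, 9, 6, -16, -19, -4, -20, -17, 3]
  -6 vs larger child 10 at index 4, swap → [18, 10, 14, -1, -6, 9, 6, -16, -19, -4, -20, -17, 3]
  -6 vs larger child -4 at index 9, swap → [18, 10, 14, -1, -4, 9, 6, -16, -19, -6, -20, -17, 3]
resulting array: [18, 10, 14, -1, -4, 9, 6, -16, -19, -6, -20, -17, 3]

-17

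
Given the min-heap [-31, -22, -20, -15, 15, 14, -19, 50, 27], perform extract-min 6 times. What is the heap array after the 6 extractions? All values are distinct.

[15, 27, 50]

extract-min #1 returns -31:
  remove root -31; move last element 27 to root → [27, -22, -20, -15, 15, 14, -19, 50]
  27 vs smaller child -22 at index 1, swap → [-22, 27, -20, -15, 15, 14, -19, 50]
  27 vs smaller child -15 at index 3, swap → [-22, -15, -20, 27, 15, 14, -19, 50]
extract-min #2 returns -22:
  remove root -22; move last element 50 to root → [50, -15, -20, 27, 15, 14, -19]
  50 vs smaller child -20 at index 2, swap → [-20, -15, 50, 27, 15, 14, -19]
  50 vs smaller child -19 at index 6, swap → [-20, -15, -19, 27, 15, 14, 50]
extract-min #3 returns -20:
  remove root -20; move last element 50 to root → [50, -15, -19, 27, 15, 14]
  50 vs smaller child -19 at index 2, swap → [-19, -15, 50, 27, 15, 14]
  50 vs only child 14 at index 5, swap → [-19, -15, 14, 27, 15, 50]
extract-min #4 returns -19:
  remove root -19; move last element 50 to root → [50, -15, 14, 27, 15]
  50 vs smaller child -15 at index 1, swap → [-15, 50, 14, 27, 15]
  50 vs smaller child 15 at index 4, swap → [-15, 15, 14, 27, 50]
extract-min #5 returns -15:
  remove root -15; move last element 50 to root → [50, 15, 14, 27]
  50 vs smaller child 14 at index 2, swap → [14, 15, 50, 27]
extract-min #6 returns 14:
  remove root 14; move last element 27 to root → [27, 15, 50]
  27 vs smaller child 15 at index 1, swap → [15, 27, 50]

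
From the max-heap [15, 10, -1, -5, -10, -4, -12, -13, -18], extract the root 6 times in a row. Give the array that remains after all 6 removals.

extract-max #1 returns 15:
  remove root 15; move last element -18 to root → [-18, 10, -1, -5, -10, -4, -12, -13]
  -18 vs larger child 10 at index 1, swap → [10, -18, -1, -5, -10, -4, -12, -13]
  -18 vs larger child -5 at index 3, swap → [10, -5, -1, -18, -10, -4, -12, -13]
  -18 vs only child -13 at index 7, swap → [10, -5, -1, -13, -10, -4, -12, -18]
extract-max #2 returns 10:
  remove root 10; move last element -18 to root → [-18, -5, -1, -13, -10, -4, -12]
  -18 vs larger child -1 at index 2, swap → [-1, -5, -18, -13, -10, -4, -12]
  -18 vs larger child -4 at index 5, swap → [-1, -5, -4, -13, -10, -18, -12]
extract-max #3 returns -1:
  remove root -1; move last element -12 to root → [-12, -5, -4, -13, -10, -18]
  -12 vs larger child -4 at index 2, swap → [-4, -5, -12, -13, -10, -18]
extract-max #4 returns -4:
  remove root -4; move last element -18 to root → [-18, -5, -12, -13, -10]
  -18 vs larger child -5 at index 1, swap → [-5, -18, -12, -13, -10]
  -18 vs larger child -10 at index 4, swap → [-5, -10, -12, -13, -18]
extract-max #5 returns -5:
  remove root -5; move last element -18 to root → [-18, -10, -12, -13]
  -18 vs larger child -10 at index 1, swap → [-10, -18, -12, -13]
  -18 vs only child -13 at index 3, swap → [-10, -13, -12, -18]
extract-max #6 returns -10:
  remove root -10; move last element -18 to root → [-18, -13, -12]
  -18 vs larger child -12 at index 2, swap → [-12, -13, -18]

[-12, -13, -18]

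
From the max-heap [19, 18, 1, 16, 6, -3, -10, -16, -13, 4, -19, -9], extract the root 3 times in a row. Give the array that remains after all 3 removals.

extract-max #1 returns 19:
  remove root 19; move last element -9 to root → [-9, 18, 1, 16, 6, -3, -10, -16, -13, 4, -19]
  -9 vs larger child 18 at index 1, swap → [18, -9, 1, 16, 6, -3, -10, -16, -13, 4, -19]
  -9 vs larger child 16 at index 3, swap → [18, 16, 1, -9, 6, -3, -10, -16, -13, 4, -19]
extract-max #2 returns 18:
  remove root 18; move last element -19 to root → [-19, 16, 1, -9, 6, -3, -10, -16, -13, 4]
  -19 vs larger child 16 at index 1, swap → [16, -19, 1, -9, 6, -3, -10, -16, -13, 4]
  -19 vs larger child 6 at index 4, swap → [16, 6, 1, -9, -19, -3, -10, -16, -13, 4]
  -19 vs only child 4 at index 9, swap → [16, 6, 1, -9, 4, -3, -10, -16, -13, -19]
extract-max #3 returns 16:
  remove root 16; move last element -19 to root → [-19, 6, 1, -9, 4, -3, -10, -16, -13]
  -19 vs larger child 6 at index 1, swap → [6, -19, 1, -9, 4, -3, -10, -16, -13]
  -19 vs larger child 4 at index 4, swap → [6, 4, 1, -9, -19, -3, -10, -16, -13]

[6, 4, 1, -9, -19, -3, -10, -16, -13]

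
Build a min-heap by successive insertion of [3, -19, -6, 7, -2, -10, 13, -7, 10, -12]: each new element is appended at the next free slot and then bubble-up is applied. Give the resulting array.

Insert 3:
  append 3 at index 0 → [3] (no swap needed)
Insert -19:
  append -19 at index 1 → [3, -19]
  -19 < parent 3 at index 0, swap → [-19, 3]
Insert -6:
  append -6 at index 2 → [-19, 3, -6] (no swap needed)
Insert 7:
  append 7 at index 3 → [-19, 3, -6, 7] (no swap needed)
Insert -2:
  append -2 at index 4 → [-19, 3, -6, 7, -2]
  -2 < parent 3 at index 1, swap → [-19, -2, -6, 7, 3]
Insert -10:
  append -10 at index 5 → [-19, -2, -6, 7, 3, -10]
  -10 < parent -6 at index 2, swap → [-19, -2, -10, 7, 3, -6]
Insert 13:
  append 13 at index 6 → [-19, -2, -10, 7, 3, -6, 13] (no swap needed)
Insert -7:
  append -7 at index 7 → [-19, -2, -10, 7, 3, -6, 13, -7]
  -7 < parent 7 at index 3, swap → [-19, -2, -10, -7, 3, -6, 13, 7]
  -7 < parent -2 at index 1, swap → [-19, -7, -10, -2, 3, -6, 13, 7]
Insert 10:
  append 10 at index 8 → [-19, -7, -10, -2, 3, -6, 13, 7, 10] (no swap needed)
Insert -12:
  append -12 at index 9 → [-19, -7, -10, -2, 3, -6, 13, 7, 10, -12]
  -12 < parent 3 at index 4, swap → [-19, -7, -10, -2, -12, -6, 13, 7, 10, 3]
  -12 < parent -7 at index 1, swap → [-19, -12, -10, -2, -7, -6, 13, 7, 10, 3]

[-19, -12, -10, -2, -7, -6, 13, 7, 10, 3]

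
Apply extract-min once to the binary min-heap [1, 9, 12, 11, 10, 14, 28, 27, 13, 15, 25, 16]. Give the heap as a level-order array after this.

remove root 1; move last element 16 to root → [16, 9, 12, 11, 10, 14, 28, 27, 13, 15, 25]
16 vs smaller child 9 at index 1, swap → [9, 16, 12, 11, 10, 14, 28, 27, 13, 15, 25]
16 vs smaller child 10 at index 4, swap → [9, 10, 12, 11, 16, 14, 28, 27, 13, 15, 25]
16 vs smaller child 15 at index 9, swap → [9, 10, 12, 11, 15, 14, 28, 27, 13, 16, 25]

[9, 10, 12, 11, 15, 14, 28, 27, 13, 16, 25]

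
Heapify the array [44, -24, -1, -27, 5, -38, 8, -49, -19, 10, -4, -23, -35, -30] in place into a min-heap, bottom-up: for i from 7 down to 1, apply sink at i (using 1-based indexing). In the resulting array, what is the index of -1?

13

sift down from index 7:
  8 vs only child -30 at index 14, swap → [44, -24, -1, -27, 5, -38, -30, -49, -19, 10, -4, -23, -35, 8]
sift down from index 6: already satisfies heap property
sift down from index 5:
  5 vs smaller child -4 at index 11, swap → [44, -24, -1, -27, -4, -38, -30, -49, -19, 10, 5, -23, -35, 8]
sift down from index 4:
  -27 vs smaller child -49 at index 8, swap → [44, -24, -1, -49, -4, -38, -30, -27, -19, 10, 5, -23, -35, 8]
sift down from index 3:
  -1 vs smaller child -38 at index 6, swap → [44, -24, -38, -49, -4, -1, -30, -27, -19, 10, 5, -23, -35, 8]
  -1 vs smaller child -35 at index 13, swap → [44, -24, -38, -49, -4, -35, -30, -27, -19, 10, 5, -23, -1, 8]
sift down from index 2:
  -24 vs smaller child -49 at index 4, swap → [44, -49, -38, -24, -4, -35, -30, -27, -19, 10, 5, -23, -1, 8]
  -24 vs smaller child -27 at index 8, swap → [44, -49, -38, -27, -4, -35, -30, -24, -19, 10, 5, -23, -1, 8]
sift down from index 1:
  44 vs smaller child -49 at index 2, swap → [-49, 44, -38, -27, -4, -35, -30, -24, -19, 10, 5, -23, -1, 8]
  44 vs smaller child -27 at index 4, swap → [-49, -27, -38, 44, -4, -35, -30, -24, -19, 10, 5, -23, -1, 8]
  44 vs smaller child -24 at index 8, swap → [-49, -27, -38, -24, -4, -35, -30, 44, -19, 10, 5, -23, -1, 8]
resulting array: [-49, -27, -38, -24, -4, -35, -30, 44, -19, 10, 5, -23, -1, 8]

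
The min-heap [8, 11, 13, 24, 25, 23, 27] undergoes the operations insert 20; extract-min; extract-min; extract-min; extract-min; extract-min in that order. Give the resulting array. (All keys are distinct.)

[24, 27, 25]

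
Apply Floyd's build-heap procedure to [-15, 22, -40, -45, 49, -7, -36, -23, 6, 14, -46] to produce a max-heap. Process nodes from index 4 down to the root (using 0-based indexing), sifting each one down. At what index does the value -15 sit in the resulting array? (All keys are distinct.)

9

sift down from index 4: already satisfies heap property
sift down from index 3:
  -45 vs larger child 6 at index 8, swap → [-15, 22, -40, 6, 49, -7, -36, -23, -45, 14, -46]
sift down from index 2:
  -40 vs larger child -7 at index 5, swap → [-15, 22, -7, 6, 49, -40, -36, -23, -45, 14, -46]
sift down from index 1:
  22 vs larger child 49 at index 4, swap → [-15, 49, -7, 6, 22, -40, -36, -23, -45, 14, -46]
sift down from index 0:
  -15 vs larger child 49 at index 1, swap → [49, -15, -7, 6, 22, -40, -36, -23, -45, 14, -46]
  -15 vs larger child 22 at index 4, swap → [49, 22, -7, 6, -15, -40, -36, -23, -45, 14, -46]
  -15 vs larger child 14 at index 9, swap → [49, 22, -7, 6, 14, -40, -36, -23, -45, -15, -46]
resulting array: [49, 22, -7, 6, 14, -40, -36, -23, -45, -15, -46]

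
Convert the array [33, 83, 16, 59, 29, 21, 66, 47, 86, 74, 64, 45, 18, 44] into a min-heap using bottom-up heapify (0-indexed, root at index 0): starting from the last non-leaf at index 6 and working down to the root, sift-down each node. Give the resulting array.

sift down from index 6:
  66 vs only child 44 at index 13, swap → [33, 83, 16, 59, 29, 21, 44, 47, 86, 74, 64, 45, 18, 66]
sift down from index 5:
  21 vs smaller child 18 at index 12, swap → [33, 83, 16, 59, 29, 18, 44, 47, 86, 74, 64, 45, 21, 66]
sift down from index 4: already satisfies heap property
sift down from index 3:
  59 vs smaller child 47 at index 7, swap → [33, 83, 16, 47, 29, 18, 44, 59, 86, 74, 64, 45, 21, 66]
sift down from index 2: already satisfies heap property
sift down from index 1:
  83 vs smaller child 29 at index 4, swap → [33, 29, 16, 47, 83, 18, 44, 59, 86, 74, 64, 45, 21, 66]
  83 vs smaller child 64 at index 10, swap → [33, 29, 16, 47, 64, 18, 44, 59, 86, 74, 83, 45, 21, 66]
sift down from index 0:
  33 vs smaller child 16 at index 2, swap → [16, 29, 33, 47, 64, 18, 44, 59, 86, 74, 83, 45, 21, 66]
  33 vs smaller child 18 at index 5, swap → [16, 29, 18, 47, 64, 33, 44, 59, 86, 74, 83, 45, 21, 66]
  33 vs smaller child 21 at index 12, swap → [16, 29, 18, 47, 64, 21, 44, 59, 86, 74, 83, 45, 33, 66]

[16, 29, 18, 47, 64, 21, 44, 59, 86, 74, 83, 45, 33, 66]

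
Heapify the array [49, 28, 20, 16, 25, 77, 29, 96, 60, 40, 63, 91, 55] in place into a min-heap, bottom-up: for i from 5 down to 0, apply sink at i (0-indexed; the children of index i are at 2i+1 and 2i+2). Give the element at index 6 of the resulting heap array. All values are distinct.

29

sift down from index 5:
  77 vs smaller child 55 at index 12, swap → [49, 28, 20, 16, 25, 55, 29, 96, 60, 40, 63, 91, 77]
sift down from index 4: already satisfies heap property
sift down from index 3: already satisfies heap property
sift down from index 2: already satisfies heap property
sift down from index 1:
  28 vs smaller child 16 at index 3, swap → [49, 16, 20, 28, 25, 55, 29, 96, 60, 40, 63, 91, 77]
sift down from index 0:
  49 vs smaller child 16 at index 1, swap → [16, 49, 20, 28, 25, 55, 29, 96, 60, 40, 63, 91, 77]
  49 vs smaller child 25 at index 4, swap → [16, 25, 20, 28, 49, 55, 29, 96, 60, 40, 63, 91, 77]
  49 vs smaller child 40 at index 9, swap → [16, 25, 20, 28, 40, 55, 29, 96, 60, 49, 63, 91, 77]
resulting array: [16, 25, 20, 28, 40, 55, 29, 96, 60, 49, 63, 91, 77]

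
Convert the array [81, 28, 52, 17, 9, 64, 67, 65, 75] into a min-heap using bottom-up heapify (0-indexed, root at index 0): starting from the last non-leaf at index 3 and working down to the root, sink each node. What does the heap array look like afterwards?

[9, 17, 52, 65, 28, 64, 67, 81, 75]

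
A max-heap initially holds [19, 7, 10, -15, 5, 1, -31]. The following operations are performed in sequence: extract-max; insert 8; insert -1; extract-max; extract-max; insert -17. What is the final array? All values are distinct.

[7, 5, 1, -1, -15, -31, -17]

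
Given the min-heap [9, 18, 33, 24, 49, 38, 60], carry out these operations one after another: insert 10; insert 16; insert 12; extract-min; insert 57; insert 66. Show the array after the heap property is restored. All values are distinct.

insert 10:
  append 10 at index 7 → [9, 18, 33, 24, 49, 38, 60, 10]
  10 < parent 24 at index 3, swap → [9, 18, 33, 10, 49, 38, 60, 24]
  10 < parent 18 at index 1, swap → [9, 10, 33, 18, 49, 38, 60, 24]
insert 16:
  append 16 at index 8 → [9, 10, 33, 18, 49, 38, 60, 24, 16]
  16 < parent 18 at index 3, swap → [9, 10, 33, 16, 49, 38, 60, 24, 18]
insert 12:
  append 12 at index 9 → [9, 10, 33, 16, 49, 38, 60, 24, 18, 12]
  12 < parent 49 at index 4, swap → [9, 10, 33, 16, 12, 38, 60, 24, 18, 49]
extract-min → returns 9:
  remove root 9; move last element 49 to root → [49, 10, 33, 16, 12, 38, 60, 24, 18]
  49 vs smaller child 10 at index 1, swap → [10, 49, 33, 16, 12, 38, 60, 24, 18]
  49 vs smaller child 12 at index 4, swap → [10, 12, 33, 16, 49, 38, 60, 24, 18]
insert 57:
  append 57 at index 9 → [10, 12, 33, 16, 49, 38, 60, 24, 18, 57] (no swap needed)
insert 66:
  append 66 at index 10 → [10, 12, 33, 16, 49, 38, 60, 24, 18, 57, 66] (no swap needed)

[10, 12, 33, 16, 49, 38, 60, 24, 18, 57, 66]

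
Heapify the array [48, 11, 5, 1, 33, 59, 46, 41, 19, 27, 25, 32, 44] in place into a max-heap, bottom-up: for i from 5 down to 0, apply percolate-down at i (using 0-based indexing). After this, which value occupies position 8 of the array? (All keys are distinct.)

11

sift down from index 5: already satisfies heap property
sift down from index 4: already satisfies heap property
sift down from index 3:
  1 vs larger child 41 at index 7, swap → [48, 11, 5, 41, 33, 59, 46, 1, 19, 27, 25, 32, 44]
sift down from index 2:
  5 vs larger child 59 at index 5, swap → [48, 11, 59, 41, 33, 5, 46, 1, 19, 27, 25, 32, 44]
  5 vs larger child 44 at index 12, swap → [48, 11, 59, 41, 33, 44, 46, 1, 19, 27, 25, 32, 5]
sift down from index 1:
  11 vs larger child 41 at index 3, swap → [48, 41, 59, 11, 33, 44, 46, 1, 19, 27, 25, 32, 5]
  11 vs larger child 19 at index 8, swap → [48, 41, 59, 19, 33, 44, 46, 1, 11, 27, 25, 32, 5]
sift down from index 0:
  48 vs larger child 59 at index 2, swap → [59, 41, 48, 19, 33, 44, 46, 1, 11, 27, 25, 32, 5]
resulting array: [59, 41, 48, 19, 33, 44, 46, 1, 11, 27, 25, 32, 5]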